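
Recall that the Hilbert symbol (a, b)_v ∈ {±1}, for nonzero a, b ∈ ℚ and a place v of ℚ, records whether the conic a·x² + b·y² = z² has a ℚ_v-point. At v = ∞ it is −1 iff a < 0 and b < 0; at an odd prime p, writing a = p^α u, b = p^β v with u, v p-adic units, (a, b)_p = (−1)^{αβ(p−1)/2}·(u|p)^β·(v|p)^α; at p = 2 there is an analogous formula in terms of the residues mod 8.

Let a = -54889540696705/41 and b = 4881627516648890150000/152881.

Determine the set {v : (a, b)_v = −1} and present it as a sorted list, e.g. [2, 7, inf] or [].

Mod squares: a ≡ -1260545, b ≡ 2126135. Check v ∈ {∞, 2, 5, 11, 13, 17, 23, 29, 31, 41, 43, 47}.
v=41: a=41^-1·(≡21), b=41^2·(≡37) mod 41; (21|41)=+1, (37|41)=+1; (−1)^{-1·2·20}·(+1)^2·(+1)^-1 = +1.
v=29: a=29^2·(≡11), b=29^3·(≡18) mod 29; (11|29)=-1, (18|29)=-1; (−1)^{2·3·14}·(-1)^3·(-1)^2 = -1.
v=∞: -1260545 < 0 and 2126135 > 0  ⇒  (a,b)_∞ = +1.
v=31: a=31^2·(≡10), b=31^3·(≡17) mod 31; (10|31)=+1, (17|31)=-1; (−1)^{2·3·15}·(+1)^3·(-1)^2 = +1.
v=2: v_2(a)=0, v_2(b)=4; units ≡ 7, 7 (mod 8); ε·ε+αω+βω = 1·1+0·0+4·0 ≡ 1  ⇒  (a,b)_2 = -1.
v=11: a=11^1·(≡5), b=11^1·(≡3) mod 11; (5|11)=+1, (3|11)=+1; (−1)^{1·1·5}·(+1)^1·(+1)^1 = -1.
v=5: a=5^1·(≡4), b=5^5·(≡3) mod 5; (4|5)=+1, (3|5)=-1; (−1)^{1·5·2}·(+1)^5·(-1)^1 = -1.
v=47: a=47^2·(≡42), b=47^0·(≡20) mod 47; (42|47)=+1, (20|47)=-1; (−1)^{2·0·23}·(+1)^0·(-1)^2 = +1.
v=23: a=23^0·(≡9), b=23^-2·(≡20) mod 23; (9|23)=+1, (20|23)=-1; (−1)^{0·-2·11}·(+1)^-2·(-1)^0 = +1.
v=13: a=13^1·(≡11), b=13^2·(≡8) mod 13; (11|13)=-1, (8|13)=-1; (−1)^{1·2·6}·(-1)^2·(-1)^1 = -1.
v=43: a=43^1·(≡16), b=43^1·(≡21) mod 43; (16|43)=+1, (21|43)=+1; (−1)^{1·1·21}·(+1)^1·(+1)^1 = -1.
v=17: a=17^0·(≡10), b=17^-2·(≡4) mod 17; (10|17)=-1, (4|17)=+1; (−1)^{0·-2·8}·(-1)^-2·(+1)^0 = +1.
|Ram(-1260545, 2126135)| = 6, even; anisotropic at {2, 5, 11, 13, 29, 43}.

[2, 5, 11, 13, 29, 43]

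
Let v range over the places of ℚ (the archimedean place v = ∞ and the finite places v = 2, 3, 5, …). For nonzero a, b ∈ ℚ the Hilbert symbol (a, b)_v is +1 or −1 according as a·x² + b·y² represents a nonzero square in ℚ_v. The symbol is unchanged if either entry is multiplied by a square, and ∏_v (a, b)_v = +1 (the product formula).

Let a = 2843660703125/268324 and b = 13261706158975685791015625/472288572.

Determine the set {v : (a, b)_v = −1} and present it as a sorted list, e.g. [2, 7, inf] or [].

(a, b) ≡ (1504085, 287) mod (ℚ^×)²; places V = {2, 3, 5, 7, 11, 23, 29, 37, 41, ∞}.
(a,b)_3: α=0, u≡2; β=-2, v≡2 (mod 3); (2|3)=-1, (2|3)=-1; sign (−1)^0·-1^-2·-1^0 = +1.
(a,b)_7: α=-2, u≡2; β=-1, v≡5 (mod 7); (2|7)=+1, (5|7)=-1; sign (−1)^0·+1^-1·-1^-2 = +1.
(a,b)_29: α=1, u≡1; β=2, v≡26 (mod 29); (1|29)=+1, (26|29)=-1; sign (−1)^0·+1^2·-1^1 = -1.
(a,b)_2: α=-2, β=-2; u≡5, v≡7 (mod 8); ε(u)ε(v)=0·1, αω(v)=-2·0, βω(u)=-2·1; sum ≡ 0  ⇒  +1.
(a,b)_∞: sgn(1504085)=+, sgn(287)=+, so +1.
(a,b)_23: α=1, u≡2; β=2, v≡14 (mod 23); (2|23)=+1, (14|23)=-1; sign (−1)^0·+1^2·-1^1 = -1.
(a,b)_37: α=-2, u≡17; β=-4, v≡9 (mod 37); (17|37)=-1, (9|37)=+1; sign (−1)^0·-1^-4·+1^-2 = +1.
(a,b)_11: α=3, u≡3; β=6, v≡3 (mod 11); (3|11)=+1, (3|11)=+1; sign (−1)^0·+1^6·+1^3 = +1.
(a,b)_5: α=7, u≡3; β=12, v≡2 (mod 5); (3|5)=-1, (2|5)=-1; sign (−1)^0·-1^12·-1^7 = -1.
(a,b)_41: α=1, u≡4; β=3, v≡7 (mod 41); (4|41)=+1, (7|41)=-1; sign (−1)^0·+1^3·-1^1 = -1.
|Ram(1504085, 287)| = 4, even; anisotropic at {5, 23, 29, 41}.

[5, 23, 29, 41]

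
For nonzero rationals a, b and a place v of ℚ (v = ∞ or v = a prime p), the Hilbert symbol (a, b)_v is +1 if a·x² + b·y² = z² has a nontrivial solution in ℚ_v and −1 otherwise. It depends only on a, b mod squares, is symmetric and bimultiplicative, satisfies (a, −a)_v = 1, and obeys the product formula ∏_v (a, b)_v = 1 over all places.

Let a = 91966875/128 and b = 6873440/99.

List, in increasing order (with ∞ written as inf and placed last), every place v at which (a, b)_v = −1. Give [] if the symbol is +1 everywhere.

Mod squares: a ≡ 6006, b ≡ 13090. Check v ∈ {∞, 2, 3, 5, 7, 11, 13, 17, 19}.
v=13: a=13^1·(≡2), b=13^0·(≡10) mod 13; (2|13)=-1, (10|13)=+1; (−1)^{1·0·6}·(-1)^0·(+1)^1 = +1.
v=3: a=3^1·(≡1), b=3^-2·(≡1) mod 3; (1|3)=+1, (1|3)=+1; (−1)^{1·-2·1}·(+1)^-2·(+1)^1 = +1.
v=2: v_2(a)=-7, v_2(b)=5; units ≡ 3, 1 (mod 8); ε·ε+αω+βω = 1·0+-7·0+5·1 ≡ 1  ⇒  (a,b)_2 = -1.
v=19: a=19^0·(≡12), b=19^2·(≡10) mod 19; (12|19)=-1, (10|19)=-1; (−1)^{0·2·9}·(-1)^2·(-1)^0 = +1.
v=11: a=11^1·(≡6), b=11^-1·(≡10) mod 11; (6|11)=-1, (10|11)=-1; (−1)^{1·-1·5}·(-1)^-1·(-1)^1 = -1.
v=∞: 6006 > 0 and 13090 > 0  ⇒  (a,b)_∞ = +1.
v=5: a=5^4·(≡4), b=5^1·(≡2) mod 5; (4|5)=+1, (2|5)=-1; (−1)^{4·1·2}·(+1)^1·(-1)^4 = +1.
v=7: a=7^3·(≡2), b=7^1·(≡2) mod 7; (2|7)=+1, (2|7)=+1; (−1)^{3·1·3}·(+1)^1·(+1)^3 = -1.
v=17: a=17^0·(≡6), b=17^1·(≡14) mod 17; (6|17)=-1, (14|17)=-1; (−1)^{0·1·8}·(-1)^1·(-1)^0 = -1.
|Ram(6006, 13090)| = 4, even; anisotropic at {2, 7, 11, 17}.

[2, 7, 11, 17]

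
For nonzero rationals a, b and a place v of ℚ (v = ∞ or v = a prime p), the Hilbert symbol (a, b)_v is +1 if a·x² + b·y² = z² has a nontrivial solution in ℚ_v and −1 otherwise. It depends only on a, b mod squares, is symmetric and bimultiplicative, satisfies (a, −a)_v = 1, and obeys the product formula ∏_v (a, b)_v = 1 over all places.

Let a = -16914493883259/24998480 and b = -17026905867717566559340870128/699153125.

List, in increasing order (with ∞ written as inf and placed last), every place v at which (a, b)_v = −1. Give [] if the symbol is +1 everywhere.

(a, b) ≡ (-41055, -424235) mod (ℚ^×)²; places V = {2, 3, 5, 7, 11, 13, 17, 23, 31, 37, 41, 43, ∞}.
(a,b)_17: α=1, u≡4; β=3, v≡9 (mod 17); (4|17)=+1, (9|17)=+1; sign (−1)^0·+1^3·+1^1 = +1.
(a,b)_41: α=4, u≡17; β=2, v≡18 (mod 41); (17|41)=-1, (18|41)=+1; sign (−1)^0·-1^2·+1^4 = +1.
(a,b)_7: α=1, u≡1; β=3, v≡2 (mod 7); (1|7)=+1, (2|7)=+1; sign (−1)^1·+1^3·+1^1 = -1.
(a,b)_5: α=-1, u≡1; β=-5, v≡3 (mod 5); (1|5)=+1, (3|5)=-1; sign (−1)^0·+1^-5·-1^-1 = -1.
(a,b)_∞: sgn(-41055)=−, sgn(-424235)=−, so -1.
(a,b)_3: α=7, u≡1; β=12, v≡1 (mod 3); (1|3)=+1, (1|3)=+1; sign (−1)^0·+1^12·+1^7 = +1.
(a,b)_37: α=0, u≡23; β=4, v≡12 (mod 37); (23|37)=-1, (12|37)=+1; sign (−1)^0·-1^4·+1^0 = +1.
(a,b)_2: α=-4, β=4; u≡1, v≡5 (mod 8); ε(u)ε(v)=0·0, αω(v)=-4·1, βω(u)=4·0; sum ≡ 0  ⇒  +1.
(a,b)_13: α=-2, u≡9; β=0, v≡11 (mod 13); (9|13)=+1, (11|13)=-1; sign (−1)^0·+1^0·-1^-2 = +1.
(a,b)_11: α=0, u≡6; β=-2, v≡8 (mod 11); (6|11)=-1, (8|11)=-1; sign (−1)^0·-1^-2·-1^0 = +1.
(a,b)_23: α=1, u≡6; β=3, v≡6 (mod 23); (6|23)=+1, (6|23)=+1; sign (−1)^1·+1^3·+1^1 = -1.
(a,b)_31: α=0, u≡2; β=1, v≡24 (mod 31); (2|31)=+1, (24|31)=-1; sign (−1)^0·+1^1·-1^0 = +1.
(a,b)_43: α=-2, u≡6; β=-2, v≡27 (mod 43); (6|43)=+1, (27|43)=-1; sign (−1)^0·+1^-2·-1^-2 = +1.
|Ram(-41055, -424235)| = 4, even; anisotropic at {5, 7, 23, ∞}.

[5, 7, 23, inf]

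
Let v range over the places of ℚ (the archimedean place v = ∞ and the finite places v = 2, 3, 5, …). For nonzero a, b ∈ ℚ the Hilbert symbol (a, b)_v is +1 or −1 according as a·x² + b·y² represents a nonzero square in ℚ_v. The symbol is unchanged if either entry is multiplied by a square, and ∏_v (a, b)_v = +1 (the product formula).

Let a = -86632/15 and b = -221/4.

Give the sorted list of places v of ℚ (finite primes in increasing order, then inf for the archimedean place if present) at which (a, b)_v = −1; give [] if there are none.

[2, inf]

(a, b) ≡ (-6630, -221) mod (ℚ^×)²; places V = {2, 3, 5, 7, 13, 17, ∞}.
(a,b)_17: α=1, u≡15; β=1, v≡1 (mod 17); (15|17)=+1, (1|17)=+1; sign (−1)^0·+1^1·+1^1 = +1.
(a,b)_2: α=3, β=-2; u≡5, v≡3 (mod 8); ε(u)ε(v)=0·1, αω(v)=3·1, βω(u)=-2·1; sum ≡ 1  ⇒  -1.
(a,b)_13: α=1, u≡9; β=1, v≡12 (mod 13); (9|13)=+1, (12|13)=+1; sign (−1)^0·+1^1·+1^1 = +1.
(a,b)_7: α=2, u≡3; β=0, v≡6 (mod 7); (3|7)=-1, (6|7)=-1; sign (−1)^0·-1^0·-1^2 = +1.
(a,b)_5: α=-1, u≡1; β=0, v≡1 (mod 5); (1|5)=+1, (1|5)=+1; sign (−1)^0·+1^0·+1^-1 = +1.
(a,b)_∞: sgn(-6630)=−, sgn(-221)=−, so -1.
(a,b)_3: α=-1, u≡1; β=0, v≡1 (mod 3); (1|3)=+1, (1|3)=+1; sign (−1)^0·+1^0·+1^-1 = +1.
Ram(-6630, -221) = {2, ∞}; no ℚ_2-point on the conic.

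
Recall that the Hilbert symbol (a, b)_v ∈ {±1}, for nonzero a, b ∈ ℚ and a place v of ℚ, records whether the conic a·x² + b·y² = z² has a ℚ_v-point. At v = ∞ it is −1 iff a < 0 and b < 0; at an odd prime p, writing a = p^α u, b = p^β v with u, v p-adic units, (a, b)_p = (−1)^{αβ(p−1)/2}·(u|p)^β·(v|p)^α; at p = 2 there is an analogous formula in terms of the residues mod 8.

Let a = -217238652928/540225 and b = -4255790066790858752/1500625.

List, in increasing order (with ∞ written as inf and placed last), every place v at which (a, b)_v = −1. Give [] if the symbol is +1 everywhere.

[2, 29, 37, inf]

Mod squares: a ≡ -1753282, b ≡ -2. Check v ∈ {∞, 2, 3, 5, 7, 11, 13, 19, 29, 37, 43}.
v=29: a=29^1·(≡22), b=29^2·(≡12) mod 29; (22|29)=+1, (12|29)=-1; (−1)^{1·2·14}·(+1)^2·(-1)^1 = -1.
v=∞: -1753282 < 0 and -2 < 0  ⇒  (a,b)_∞ = -1.
v=37: a=37^1·(≡36), b=37^2·(≡2) mod 37; (36|37)=+1, (2|37)=-1; (−1)^{1·2·18}·(+1)^2·(-1)^1 = -1.
v=7: a=7^-4·(≡4), b=7^-4·(≡6) mod 7; (4|7)=+1, (6|7)=-1; (−1)^{-4·-4·3}·(+1)^-4·(-1)^-4 = +1.
v=13: a=13^0·(≡8), b=13^2·(≡2) mod 13; (8|13)=-1, (2|13)=-1; (−1)^{0·2·6}·(-1)^2·(-1)^0 = +1.
v=43: a=43^1·(≡3), b=43^2·(≡41) mod 43; (3|43)=-1, (41|43)=+1; (−1)^{1·2·21}·(-1)^2·(+1)^1 = +1.
v=3: a=3^-2·(≡2), b=3^0·(≡1) mod 3; (2|3)=-1, (1|3)=+1; (−1)^{-2·0·1}·(-1)^0·(+1)^-2 = +1.
v=2: v_2(a)=11, v_2(b)=15; units ≡ 7, 7 (mod 8); ε·ε+αω+βω = 1·1+11·0+15·0 ≡ 1  ⇒  (a,b)_2 = -1.
v=19: a=19^1·(≡16), b=19^2·(≡11) mod 19; (16|19)=+1, (11|19)=+1; (−1)^{1·2·9}·(+1)^2·(+1)^1 = +1.
v=5: a=5^-2·(≡3), b=5^-4·(≡3) mod 5; (3|5)=-1, (3|5)=-1; (−1)^{-2·-4·2}·(-1)^-4·(-1)^-2 = +1.
v=11: a=11^2·(≡2), b=11^0·(≡4) mod 11; (2|11)=-1, (4|11)=+1; (−1)^{2·0·5}·(-1)^0·(+1)^2 = +1.
(-1753282, -2 / ℚ) ramifies at {2, 29, 37, ∞}: a division algebra.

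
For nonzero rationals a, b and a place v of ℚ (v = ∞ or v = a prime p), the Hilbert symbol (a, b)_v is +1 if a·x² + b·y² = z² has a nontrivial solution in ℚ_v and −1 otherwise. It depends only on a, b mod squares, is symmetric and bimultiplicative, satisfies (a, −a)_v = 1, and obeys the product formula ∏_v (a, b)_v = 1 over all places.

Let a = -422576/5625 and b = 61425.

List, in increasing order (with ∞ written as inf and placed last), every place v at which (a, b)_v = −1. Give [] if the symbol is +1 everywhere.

(a, b) ≡ (-11, 273) mod (ℚ^×)²; places V = {2, 3, 5, 7, 11, 13, ∞}.
(a,b)_3: α=-2, u≡1; β=3, v≡1 (mod 3); (1|3)=+1, (1|3)=+1; sign (−1)^0·+1^3·+1^-2 = +1.
(a,b)_2: α=4, β=0; u≡5, v≡1 (mod 8); ε(u)ε(v)=0·0, αω(v)=4·0, βω(u)=0·1; sum ≡ 0  ⇒  +1.
(a,b)_13: α=0, u≡6; β=1, v≡6 (mod 13); (6|13)=-1, (6|13)=-1; sign (−1)^0·-1^1·-1^0 = -1.
(a,b)_5: α=-4, u≡1; β=2, v≡2 (mod 5); (1|5)=+1, (2|5)=-1; sign (−1)^0·+1^2·-1^-4 = +1.
(a,b)_7: α=4, u≡5; β=1, v≡4 (mod 7); (5|7)=-1, (4|7)=+1; sign (−1)^0·-1^1·+1^4 = -1.
(a,b)_11: α=1, u≡10; β=0, v≡1 (mod 11); (10|11)=-1, (1|11)=+1; sign (−1)^0·-1^0·+1^1 = +1.
(a,b)_∞: sgn(-11)=−, sgn(273)=+, so +1.
|Ram(-11, 273)| = 2, even; anisotropic at {7, 13}.

[7, 13]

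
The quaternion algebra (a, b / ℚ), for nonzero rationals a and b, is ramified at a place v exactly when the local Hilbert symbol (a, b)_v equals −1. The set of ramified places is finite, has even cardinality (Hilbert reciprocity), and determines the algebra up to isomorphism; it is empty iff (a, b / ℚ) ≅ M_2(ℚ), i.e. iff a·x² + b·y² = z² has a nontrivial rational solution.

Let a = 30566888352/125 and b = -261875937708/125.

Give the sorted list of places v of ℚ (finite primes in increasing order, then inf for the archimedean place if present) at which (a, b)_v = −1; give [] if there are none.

[11, 17]

(a, b) ≡ (2210, -935) mod (ℚ^×)²; places V = {2, 3, 5, 7, 11, 13, 17, ∞}.
(a,b)_5: α=-3, u≡2; β=-3, v≡2 (mod 5); (2|5)=-1, (2|5)=-1; sign (−1)^0·-1^-3·-1^-3 = +1.
(a,b)_2: α=5, β=2; u≡1, v≡1 (mod 8); ε(u)ε(v)=0·0, αω(v)=5·0, βω(u)=2·0; sum ≡ 0  ⇒  +1.
(a,b)_3: α=6, u≡2; β=10, v≡1 (mod 3); (2|3)=-1, (1|3)=+1; sign (−1)^0·-1^10·+1^6 = +1.
(a,b)_7: α=2, u≡3; β=2, v≡6 (mod 7); (3|7)=-1, (6|7)=-1; sign (−1)^0·-1^2·-1^2 = +1.
(a,b)_13: α=1, u≡3; β=0, v≡12 (mod 13); (3|13)=+1, (12|13)=+1; sign (−1)^0·+1^0·+1^1 = +1.
(a,b)_∞: sgn(2210)=+, sgn(-935)=−, so +1.
(a,b)_17: α=1, u≡5; β=1, v≡8 (mod 17); (5|17)=-1, (8|17)=+1; sign (−1)^0·-1^1·+1^1 = -1.
(a,b)_11: α=2, u≡10; β=3, v≡3 (mod 11); (10|11)=-1, (3|11)=+1; sign (−1)^0·-1^3·+1^2 = -1.
(2210, -935 / ℚ) ramifies at {11, 17}: a division algebra.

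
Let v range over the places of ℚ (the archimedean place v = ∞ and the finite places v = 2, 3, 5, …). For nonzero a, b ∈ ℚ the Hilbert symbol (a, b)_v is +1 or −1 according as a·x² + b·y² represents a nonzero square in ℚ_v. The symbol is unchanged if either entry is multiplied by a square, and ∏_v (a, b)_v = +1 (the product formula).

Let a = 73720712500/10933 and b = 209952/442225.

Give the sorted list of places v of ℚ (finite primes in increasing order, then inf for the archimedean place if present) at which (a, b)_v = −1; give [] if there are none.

(a, b) ≡ (1105, 2) mod (ℚ^×)²; places V = {2, 3, 5, 7, 13, 17, 19, 29, 31, ∞}.
(a,b)_2: α=2, β=5; u≡1, v≡1 (mod 8); ε(u)ε(v)=0·0, αω(v)=2·0, βω(u)=5·0; sum ≡ 0  ⇒  +1.
(a,b)_5: α=5, u≡1; β=-2, v≡3 (mod 5); (1|5)=+1, (3|5)=-1; sign (−1)^0·+1^-2·-1^5 = -1.
(a,b)_13: α=-1, u≡5; β=0, v≡7 (mod 13); (5|13)=-1, (7|13)=-1; sign (−1)^0·-1^0·-1^-1 = -1.
(a,b)_7: α=0, u≡6; β=-2, v≡4 (mod 7); (6|7)=-1, (4|7)=+1; sign (−1)^0·-1^-2·+1^0 = +1.
(a,b)_31: α=2, u≡10; β=0, v≡2 (mod 31); (10|31)=+1, (2|31)=+1; sign (−1)^0·+1^0·+1^2 = +1.
(a,b)_∞: sgn(1105)=+, sgn(2)=+, so +1.
(a,b)_17: α=1, u≡5; β=0, v≡9 (mod 17); (5|17)=-1, (9|17)=+1; sign (−1)^0·-1^0·+1^1 = +1.
(a,b)_29: α=-2, u≡10; β=0, v≡27 (mod 29); (10|29)=-1, (27|29)=-1; sign (−1)^0·-1^0·-1^-2 = +1.
(a,b)_3: α=0, u≡1; β=8, v≡2 (mod 3); (1|3)=+1, (2|3)=-1; sign (−1)^0·+1^8·-1^0 = +1.
(a,b)_19: α=2, u≡15; β=-2, v≡15 (mod 19); (15|19)=-1, (15|19)=-1; sign (−1)^0·-1^-2·-1^2 = +1.
|Ram(1105, 2)| = 2, even; anisotropic at {5, 13}.

[5, 13]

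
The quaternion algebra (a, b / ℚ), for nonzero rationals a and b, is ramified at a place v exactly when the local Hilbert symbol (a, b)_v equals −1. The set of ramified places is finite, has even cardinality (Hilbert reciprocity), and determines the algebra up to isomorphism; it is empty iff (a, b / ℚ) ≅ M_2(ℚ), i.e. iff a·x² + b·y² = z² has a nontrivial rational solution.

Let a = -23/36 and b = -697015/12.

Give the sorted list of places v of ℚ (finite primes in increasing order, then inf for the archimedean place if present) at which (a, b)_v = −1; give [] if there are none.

[5, 11, 19, inf]

Mod squares: a ≡ -23, b ≡ -2091045. Check v ∈ {∞, 2, 3, 5, 11, 19, 23, 29}.
v=29: a=29^0·(≡5), b=29^1·(≡15) mod 29; (5|29)=+1, (15|29)=-1; (−1)^{0·1·14}·(+1)^1·(-1)^0 = +1.
v=∞: -23 < 0 and -2091045 < 0  ⇒  (a,b)_∞ = -1.
v=23: a=23^1·(≡7), b=23^1·(≡18) mod 23; (7|23)=-1, (18|23)=+1; (−1)^{1·1·11}·(-1)^1·(+1)^1 = +1.
v=11: a=11^0·(≡7), b=11^1·(≡6) mod 11; (7|11)=-1, (6|11)=-1; (−1)^{0·1·5}·(-1)^1·(-1)^0 = -1.
v=5: a=5^0·(≡2), b=5^1·(≡1) mod 5; (2|5)=-1, (1|5)=+1; (−1)^{0·1·2}·(-1)^1·(+1)^0 = -1.
v=3: a=3^-2·(≡1), b=3^-1·(≡2) mod 3; (1|3)=+1, (2|3)=-1; (−1)^{-2·-1·1}·(+1)^-1·(-1)^-2 = +1.
v=19: a=19^0·(≡2), b=19^1·(≡13) mod 19; (2|19)=-1, (13|19)=-1; (−1)^{0·1·9}·(-1)^1·(-1)^0 = -1.
v=2: v_2(a)=-2, v_2(b)=-2; units ≡ 1, 3 (mod 8); ε·ε+αω+βω = 0·1+-2·1+-2·0 ≡ 0  ⇒  (a,b)_2 = +1.
|Ram(-23, -2091045)| = 4, even; anisotropic at {5, 11, 19, ∞}.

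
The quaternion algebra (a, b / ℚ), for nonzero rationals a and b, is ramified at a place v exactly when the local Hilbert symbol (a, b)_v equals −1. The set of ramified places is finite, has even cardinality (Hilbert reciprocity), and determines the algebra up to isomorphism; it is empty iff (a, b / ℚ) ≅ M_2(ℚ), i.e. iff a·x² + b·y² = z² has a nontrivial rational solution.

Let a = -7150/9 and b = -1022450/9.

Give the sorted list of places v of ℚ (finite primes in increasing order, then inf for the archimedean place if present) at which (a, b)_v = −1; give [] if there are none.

[13, inf]

(a, b) ≡ (-286, -2) mod (ℚ^×)²; places V = {2, 3, 5, 11, 13, ∞}.
(a,b)_5: α=2, u≡1; β=2, v≡3 (mod 5); (1|5)=+1, (3|5)=-1; sign (−1)^0·+1^2·-1^2 = +1.
(a,b)_13: α=1, u≡1; β=2, v≡11 (mod 13); (1|13)=+1, (11|13)=-1; sign (−1)^0·+1^2·-1^1 = -1.
(a,b)_2: α=1, β=1; u≡1, v≡7 (mod 8); ε(u)ε(v)=0·1, αω(v)=1·0, βω(u)=1·0; sum ≡ 0  ⇒  +1.
(a,b)_∞: sgn(-286)=−, sgn(-2)=−, so -1.
(a,b)_3: α=-2, u≡2; β=-2, v≡1 (mod 3); (2|3)=-1, (1|3)=+1; sign (−1)^0·-1^-2·+1^-2 = +1.
(a,b)_11: α=1, u≡6; β=2, v≡1 (mod 11); (6|11)=-1, (1|11)=+1; sign (−1)^0·-1^2·+1^1 = +1.
|Ram(-286, -2)| = 2, even; anisotropic at {13, ∞}.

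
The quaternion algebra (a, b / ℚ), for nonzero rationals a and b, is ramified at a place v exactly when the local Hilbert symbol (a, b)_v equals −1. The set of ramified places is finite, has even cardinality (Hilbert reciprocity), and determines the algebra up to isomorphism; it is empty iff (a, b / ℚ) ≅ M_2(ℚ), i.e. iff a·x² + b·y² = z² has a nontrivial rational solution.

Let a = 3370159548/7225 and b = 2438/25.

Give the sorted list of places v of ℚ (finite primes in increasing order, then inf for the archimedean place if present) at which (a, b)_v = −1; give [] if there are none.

Mod squares: a ≡ 7, b ≡ 2438. Check v ∈ {∞, 2, 3, 5, 7, 17, 23, 53}.
v=5: a=5^-2·(≡2), b=5^-2·(≡3) mod 5; (2|5)=-1, (3|5)=-1; (−1)^{-2·-2·2}·(-1)^-2·(-1)^-2 = +1.
v=3: a=3^4·(≡1), b=3^0·(≡2) mod 3; (1|3)=+1, (2|3)=-1; (−1)^{4·0·1}·(+1)^0·(-1)^4 = +1.
v=53: a=53^2·(≡10), b=53^1·(≡40) mod 53; (10|53)=+1, (40|53)=+1; (−1)^{2·1·26}·(+1)^1·(+1)^2 = +1.
v=17: a=17^-2·(≡7), b=17^0·(≡3) mod 17; (7|17)=-1, (3|17)=-1; (−1)^{-2·0·8}·(-1)^0·(-1)^-2 = +1.
v=2: v_2(a)=2, v_2(b)=1; units ≡ 7, 3 (mod 8); ε·ε+αω+βω = 1·1+2·1+1·0 ≡ 1  ⇒  (a,b)_2 = -1.
v=∞: 7 > 0 and 2438 > 0  ⇒  (a,b)_∞ = +1.
v=23: a=23^2·(≡14), b=23^1·(≡7) mod 23; (14|23)=-1, (7|23)=-1; (−1)^{2·1·11}·(-1)^1·(-1)^2 = -1.
v=7: a=7^1·(≡2), b=7^0·(≡4) mod 7; (2|7)=+1, (4|7)=+1; (−1)^{1·0·3}·(+1)^0·(+1)^1 = +1.
(7, 2438 / ℚ) ramifies at {2, 23}: a division algebra.

[2, 23]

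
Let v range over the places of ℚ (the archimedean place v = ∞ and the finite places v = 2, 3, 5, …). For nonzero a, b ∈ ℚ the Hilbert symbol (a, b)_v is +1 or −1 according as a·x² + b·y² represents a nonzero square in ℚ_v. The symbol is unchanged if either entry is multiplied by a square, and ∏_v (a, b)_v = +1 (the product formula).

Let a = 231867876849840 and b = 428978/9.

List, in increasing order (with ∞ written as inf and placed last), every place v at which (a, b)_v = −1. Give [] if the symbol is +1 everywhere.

[2, 5, 11, 37]

(a, b) ≡ (35, 428978) mod (ℚ^×)²; places V = {2, 3, 5, 7, 11, 17, 31, 37, ∞}.
(a,b)_11: α=2, u≡10; β=1, v≡4 (mod 11); (10|11)=-1, (4|11)=+1; sign (−1)^0·-1^1·+1^2 = -1.
(a,b)_17: α=2, u≡4; β=1, v≡12 (mod 17); (4|17)=+1, (12|17)=-1; sign (−1)^0·+1^1·-1^2 = +1.
(a,b)_5: α=1, u≡3; β=0, v≡2 (mod 5); (3|5)=-1, (2|5)=-1; sign (−1)^0·-1^0·-1^1 = -1.
(a,b)_3: α=2, u≡2; β=-2, v≡2 (mod 3); (2|3)=-1, (2|3)=-1; sign (−1)^0·-1^-2·-1^2 = +1.
(a,b)_7: α=1, u≡3; β=0, v≡2 (mod 7); (3|7)=-1, (2|7)=+1; sign (−1)^0·-1^0·+1^1 = +1.
(a,b)_37: α=2, u≡5; β=1, v≡22 (mod 37); (5|37)=-1, (22|37)=-1; sign (−1)^0·-1^1·-1^2 = -1.
(a,b)_2: α=4, β=1; u≡3, v≡1 (mod 8); ε(u)ε(v)=1·0, αω(v)=4·0, βω(u)=1·1; sum ≡ 1  ⇒  -1.
(a,b)_31: α=2, u≡28; β=1, v≡22 (mod 31); (28|31)=+1, (22|31)=-1; sign (−1)^0·+1^1·-1^2 = +1.
(a,b)_∞: sgn(35)=+, sgn(428978)=+, so +1.
(35, 428978 / ℚ) ramifies at {2, 5, 11, 37}: a division algebra.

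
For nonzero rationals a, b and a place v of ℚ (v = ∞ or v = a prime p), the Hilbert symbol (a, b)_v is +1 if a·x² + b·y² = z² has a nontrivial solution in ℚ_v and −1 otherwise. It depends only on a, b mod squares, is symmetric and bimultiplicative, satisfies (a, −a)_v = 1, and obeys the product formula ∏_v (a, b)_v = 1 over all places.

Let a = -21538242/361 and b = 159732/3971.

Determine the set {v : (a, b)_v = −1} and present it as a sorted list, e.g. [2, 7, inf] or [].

[2, 17, 29, 31]

Mod squares: a ≡ -19778, b ≡ 5423. Check v ∈ {∞, 2, 3, 11, 17, 19, 29, 31}.
v=2: v_2(a)=1, v_2(b)=2; units ≡ 7, 7 (mod 8); ε·ε+αω+βω = 1·1+1·0+2·0 ≡ 1  ⇒  (a,b)_2 = -1.
v=3: a=3^2·(≡1), b=3^4·(≡2) mod 3; (1|3)=+1, (2|3)=-1; (−1)^{2·4·1}·(+1)^4·(-1)^2 = +1.
v=∞: -19778 < 0 and 5423 > 0  ⇒  (a,b)_∞ = +1.
v=31: a=31^1·(≡15), b=31^0·(≡17) mod 31; (15|31)=-1, (17|31)=-1; (−1)^{1·0·15}·(-1)^0·(-1)^1 = -1.
v=19: a=19^-2·(≡6), b=19^-2·(≡12) mod 19; (6|19)=+1, (12|19)=-1; (−1)^{-2·-2·9}·(+1)^-2·(-1)^-2 = +1.
v=17: a=17^0·(≡11), b=17^1·(≡8) mod 17; (11|17)=-1, (8|17)=+1; (−1)^{0·1·8}·(-1)^1·(+1)^0 = -1.
v=29: a=29^1·(≡15), b=29^1·(≡1) mod 29; (15|29)=-1, (1|29)=+1; (−1)^{1·1·14}·(-1)^1·(+1)^1 = -1.
v=11: a=11^3·(≡6), b=11^-1·(≡5) mod 11; (6|11)=-1, (5|11)=+1; (−1)^{3·-1·5}·(-1)^-1·(+1)^3 = +1.
|Ram(-19778, 5423)| = 4, even; anisotropic at {2, 17, 29, 31}.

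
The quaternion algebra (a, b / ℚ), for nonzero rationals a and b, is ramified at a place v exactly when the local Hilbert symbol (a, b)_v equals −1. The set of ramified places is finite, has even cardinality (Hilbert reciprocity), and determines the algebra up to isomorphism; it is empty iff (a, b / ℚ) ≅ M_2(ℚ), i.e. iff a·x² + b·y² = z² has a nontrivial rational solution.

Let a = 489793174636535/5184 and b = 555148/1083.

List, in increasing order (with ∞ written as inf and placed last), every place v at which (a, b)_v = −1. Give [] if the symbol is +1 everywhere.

(a, b) ≡ (49143215, 3441) mod (ℚ^×)²; places V = {2, 3, 5, 7, 11, 19, 31, 37, 41, ∞}.
(a,b)_37: α=1, u≡31; β=1, v≡13 (mod 37); (31|37)=-1, (13|37)=-1; sign (−1)^0·-1^1·-1^1 = +1.
(a,b)_31: α=1, u≡20; β=1, v≡5 (mod 31); (20|31)=+1, (5|31)=+1; sign (−1)^1·+1^1·+1^1 = -1.
(a,b)_7: α=2, u≡1; β=0, v≡4 (mod 7); (1|7)=+1, (4|7)=+1; sign (−1)^0·+1^0·+1^2 = +1.
(a,b)_5: α=1, u≡3; β=0, v≡1 (mod 5); (3|5)=-1, (1|5)=+1; sign (−1)^0·-1^0·+1^1 = +1.
(a,b)_∞: sgn(49143215)=+, sgn(3441)=+, so +1.
(a,b)_41: α=3, u≡36; β=0, v≡27 (mod 41); (36|41)=+1, (27|41)=-1; sign (−1)^0·+1^0·-1^3 = -1.
(a,b)_11: α=3, u≡1; β=2, v≡9 (mod 11); (1|11)=+1, (9|11)=+1; sign (−1)^0·+1^2·+1^3 = +1.
(a,b)_3: α=-4, u≡2; β=-1, v≡1 (mod 3); (2|3)=-1, (1|3)=+1; sign (−1)^0·-1^-1·+1^-4 = -1.
(a,b)_19: α=1, u≡12; β=-2, v≡2 (mod 19); (12|19)=-1, (2|19)=-1; sign (−1)^0·-1^-2·-1^1 = -1.
(a,b)_2: α=-6, β=2; u≡7, v≡1 (mod 8); ε(u)ε(v)=1·0, αω(v)=-6·0, βω(u)=2·0; sum ≡ 0  ⇒  +1.
Ram(49143215, 3441) = {3, 19, 31, 41}; no ℚ_3-point on the conic.

[3, 19, 31, 41]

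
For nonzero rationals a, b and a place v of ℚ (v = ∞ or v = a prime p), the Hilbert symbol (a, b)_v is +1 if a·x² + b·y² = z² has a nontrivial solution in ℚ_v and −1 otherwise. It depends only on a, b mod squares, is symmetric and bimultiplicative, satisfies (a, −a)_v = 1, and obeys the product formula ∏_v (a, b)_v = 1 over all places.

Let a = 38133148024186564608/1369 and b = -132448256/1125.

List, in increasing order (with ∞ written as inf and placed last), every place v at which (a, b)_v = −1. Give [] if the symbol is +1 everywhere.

[2, 3, 5, 7, 23, 41, 43, 47]

Mod squares: a ≡ 574287, b ≡ -10105. Check v ∈ {∞, 2, 3, 5, 7, 23, 29, 37, 41, 43, 47}.
v=5: a=5^0·(≡2), b=5^-3·(≡1) mod 5; (2|5)=-1, (1|5)=+1; (−1)^{0·-3·2}·(-1)^-3·(+1)^0 = -1.
v=∞: 574287 > 0 and -10105 < 0  ⇒  (a,b)_∞ = +1.
v=7: a=7^3·(≡4), b=7^0·(≡5) mod 7; (4|7)=+1, (5|7)=-1; (−1)^{3·0·3}·(+1)^0·(-1)^3 = -1.
v=41: a=41^1·(≡26), b=41^0·(≡29) mod 41; (26|41)=-1, (29|41)=-1; (−1)^{1·0·20}·(-1)^0·(-1)^1 = -1.
v=37: a=37^-2·(≡36), b=37^0·(≡1) mod 37; (36|37)=+1, (1|37)=+1; (−1)^{-2·0·18}·(+1)^0·(+1)^-2 = +1.
v=29: a=29^1·(≡4), b=29^0·(≡6) mod 29; (4|29)=+1, (6|29)=+1; (−1)^{1·0·14}·(+1)^0·(+1)^1 = +1.
v=3: a=3^5·(≡2), b=3^-2·(≡2) mod 3; (2|3)=-1, (2|3)=-1; (−1)^{5·-2·1}·(-1)^-2·(-1)^5 = -1.
v=23: a=23^1·(≡20), b=23^0·(≡21) mod 23; (20|23)=-1, (21|23)=-1; (−1)^{1·0·11}·(-1)^0·(-1)^1 = -1.
v=2: v_2(a)=12, v_2(b)=16; units ≡ 7, 7 (mod 8); ε·ε+αω+βω = 1·1+12·0+16·0 ≡ 1  ⇒  (a,b)_2 = -1.
v=43: a=43^2·(≡27), b=43^1·(≡10) mod 43; (27|43)=-1, (10|43)=+1; (−1)^{2·1·21}·(-1)^1·(+1)^2 = -1.
v=47: a=47^2·(≡45), b=47^1·(≡23) mod 47; (45|47)=-1, (23|47)=-1; (−1)^{2·1·23}·(-1)^1·(-1)^2 = -1.
(574287, -10105 / ℚ) ramifies at {2, 3, 5, 7, 23, 41, 43, 47}: a division algebra.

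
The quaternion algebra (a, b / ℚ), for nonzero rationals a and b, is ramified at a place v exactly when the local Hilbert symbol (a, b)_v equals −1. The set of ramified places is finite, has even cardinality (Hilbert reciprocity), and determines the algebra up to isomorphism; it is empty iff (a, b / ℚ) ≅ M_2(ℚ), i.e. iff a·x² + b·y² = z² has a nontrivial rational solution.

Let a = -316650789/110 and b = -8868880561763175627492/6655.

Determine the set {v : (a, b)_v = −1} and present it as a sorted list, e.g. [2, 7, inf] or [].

[3, inf]

(a, b) ≡ (-24310, -15015) mod (ℚ^×)²; places V = {2, 3, 5, 7, 11, 13, 17, 19, ∞}.
(a,b)_5: α=-1, u≡3; β=-1, v≡3 (mod 5); (3|5)=-1, (3|5)=-1; sign (−1)^0·-1^-1·-1^-1 = +1.
(a,b)_7: α=2, u≡4; β=5, v≡4 (mod 7); (4|7)=+1, (4|7)=+1; sign (−1)^0·+1^5·+1^2 = +1.
(a,b)_11: α=-1, u≡4; β=-3, v≡10 (mod 11); (4|11)=+1, (10|11)=-1; sign (−1)^1·+1^-3·-1^-1 = +1.
(a,b)_13: α=1, u≡8; β=3, v≡2 (mod 13); (8|13)=-1, (2|13)=-1; sign (−1)^0·-1^3·-1^1 = +1.
(a,b)_19: α=2, u≡13; β=4, v≡3 (mod 19); (13|19)=-1, (3|19)=-1; sign (−1)^0·-1^4·-1^2 = +1.
(a,b)_17: α=1, u≡16; β=2, v≡9 (mod 17); (16|17)=+1, (9|17)=+1; sign (−1)^0·+1^2·+1^1 = +1.
(a,b)_3: α=4, u≡2; β=13, v≡2 (mod 3); (2|3)=-1, (2|3)=-1; sign (−1)^0·-1^13·-1^4 = -1.
(a,b)_2: α=-1, β=2; u≡5, v≡1 (mod 8); ε(u)ε(v)=0·0, αω(v)=-1·0, βω(u)=2·1; sum ≡ 0  ⇒  +1.
(a,b)_∞: sgn(-24310)=−, sgn(-15015)=−, so -1.
Ram(-24310, -15015) = {3, ∞}; no ℚ_3-point on the conic.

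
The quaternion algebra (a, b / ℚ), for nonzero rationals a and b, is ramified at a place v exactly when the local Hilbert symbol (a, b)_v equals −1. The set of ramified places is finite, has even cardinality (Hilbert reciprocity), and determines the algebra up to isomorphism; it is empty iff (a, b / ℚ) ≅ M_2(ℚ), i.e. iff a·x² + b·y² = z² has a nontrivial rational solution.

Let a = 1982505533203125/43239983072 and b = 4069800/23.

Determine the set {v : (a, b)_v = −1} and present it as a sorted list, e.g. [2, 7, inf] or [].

[2, 29]

Mod squares: a ≡ 15080870, b ≡ 104006. Check v ∈ {∞, 2, 3, 5, 7, 11, 13, 17, 19, 23, 29}.
v=2: v_2(a)=-5, v_2(b)=3; units ≡ 3, 3 (mod 8); ε·ε+αω+βω = 1·1+-5·1+3·1 ≡ 1  ⇒  (a,b)_2 = -1.
v=5: a=5^9·(≡4), b=5^2·(≡4) mod 5; (4|5)=+1, (4|5)=+1; (−1)^{9·2·2}·(+1)^2·(+1)^9 = +1.
v=17: a=17^-1·(≡9), b=17^1·(≡1) mod 17; (9|17)=+1, (1|17)=+1; (−1)^{-1·1·8}·(+1)^1·(+1)^-1 = +1.
v=11: a=11^-2·(≡6), b=11^0·(≡9) mod 11; (6|11)=-1, (9|11)=+1; (−1)^{-2·0·5}·(-1)^0·(+1)^-2 = +1.
v=19: a=19^3·(≡16), b=19^1·(≡8) mod 19; (16|19)=+1, (8|19)=-1; (−1)^{3·1·9}·(+1)^1·(-1)^3 = +1.
v=∞: 15080870 > 0 and 104006 > 0  ⇒  (a,b)_∞ = +1.
v=3: a=3^6·(≡2), b=3^2·(≡2) mod 3; (2|3)=-1, (2|3)=-1; (−1)^{6·2·1}·(-1)^2·(-1)^6 = +1.
v=13: a=13^-4·(≡9), b=13^0·(≡2) mod 13; (9|13)=+1, (2|13)=-1; (−1)^{-4·0·6}·(+1)^0·(-1)^-4 = +1.
v=7: a=7^1·(≡6), b=7^1·(≡4) mod 7; (6|7)=-1, (4|7)=+1; (−1)^{1·1·3}·(-1)^1·(+1)^1 = +1.
v=29: a=29^1·(≡27), b=29^0·(≡10) mod 29; (27|29)=-1, (10|29)=-1; (−1)^{1·0·14}·(-1)^0·(-1)^1 = -1.
v=23: a=23^-1·(≡16), b=23^-1·(≡19) mod 23; (16|23)=+1, (19|23)=-1; (−1)^{-1·-1·11}·(+1)^-1·(-1)^-1 = +1.
Ram(15080870, 104006) = {2, 29}; no ℚ_2-point on the conic.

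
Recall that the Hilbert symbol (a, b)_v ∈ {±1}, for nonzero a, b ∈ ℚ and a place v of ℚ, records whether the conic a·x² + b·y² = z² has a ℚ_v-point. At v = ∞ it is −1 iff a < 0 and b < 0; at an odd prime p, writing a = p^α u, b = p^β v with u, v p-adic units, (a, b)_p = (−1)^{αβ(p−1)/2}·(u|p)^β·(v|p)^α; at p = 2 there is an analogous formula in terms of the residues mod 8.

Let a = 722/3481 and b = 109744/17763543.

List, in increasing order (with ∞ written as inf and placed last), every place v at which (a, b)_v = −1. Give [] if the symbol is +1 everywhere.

[2, 19]

(a, b) ≡ (2, 133) mod (ℚ^×)²; places V = {2, 3, 7, 19, 59, ∞}.
(a,b)_∞: sgn(2)=+, sgn(133)=+, so +1.
(a,b)_19: α=2, u≡10; β=3, v≡9 (mod 19); (10|19)=-1, (9|19)=+1; sign (−1)^0·-1^3·+1^2 = -1.
(a,b)_3: α=0, u≡2; β=-6, v≡1 (mod 3); (2|3)=-1, (1|3)=+1; sign (−1)^0·-1^-6·+1^0 = +1.
(a,b)_59: α=-2, u≡14; β=-2, v≡51 (mod 59); (14|59)=-1, (51|59)=+1; sign (−1)^0·-1^-2·+1^-2 = +1.
(a,b)_7: α=0, u≡4; β=-1, v≡6 (mod 7); (4|7)=+1, (6|7)=-1; sign (−1)^0·+1^-1·-1^0 = +1.
(a,b)_2: α=1, β=4; u≡1, v≡5 (mod 8); ε(u)ε(v)=0·0, αω(v)=1·1, βω(u)=4·0; sum ≡ 1  ⇒  -1.
(2, 133 / ℚ) ramifies at {2, 19}: a division algebra.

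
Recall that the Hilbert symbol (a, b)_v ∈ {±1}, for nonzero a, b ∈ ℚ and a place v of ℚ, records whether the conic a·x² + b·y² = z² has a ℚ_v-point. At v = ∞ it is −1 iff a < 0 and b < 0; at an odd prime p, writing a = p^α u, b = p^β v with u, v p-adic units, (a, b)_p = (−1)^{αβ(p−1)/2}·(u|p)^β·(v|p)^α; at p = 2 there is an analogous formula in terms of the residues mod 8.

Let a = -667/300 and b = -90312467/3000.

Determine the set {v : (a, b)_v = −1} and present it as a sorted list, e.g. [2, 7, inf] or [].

(a, b) ≡ (-2001, -6090) mod (ℚ^×)²; places V = {2, 3, 5, 7, 23, 29, ∞}.
(a,b)_3: α=-1, u≡2; β=-1, v≡1 (mod 3); (2|3)=-1, (1|3)=+1; sign (−1)^1·-1^-1·+1^-1 = +1.
(a,b)_2: α=-2, β=-3; u≡7, v≡3 (mod 8); ε(u)ε(v)=1·1, αω(v)=-2·1, βω(u)=-3·0; sum ≡ 1  ⇒  -1.
(a,b)_29: α=1, u≡18; β=3, v≡23 (mod 29); (18|29)=-1, (23|29)=+1; sign (−1)^0·-1^3·+1^1 = -1.
(a,b)_7: α=0, u≡2; β=1, v≡6 (mod 7); (2|7)=+1, (6|7)=-1; sign (−1)^0·+1^1·-1^0 = +1.
(a,b)_∞: sgn(-2001)=−, sgn(-6090)=−, so -1.
(a,b)_5: α=-2, u≡4; β=-3, v≡2 (mod 5); (4|5)=+1, (2|5)=-1; sign (−1)^0·+1^-3·-1^-2 = +1.
(a,b)_23: α=1, u≡17; β=2, v≡19 (mod 23); (17|23)=-1, (19|23)=-1; sign (−1)^0·-1^2·-1^1 = -1.
|Ram(-2001, -6090)| = 4, even; anisotropic at {2, 23, 29, ∞}.

[2, 23, 29, inf]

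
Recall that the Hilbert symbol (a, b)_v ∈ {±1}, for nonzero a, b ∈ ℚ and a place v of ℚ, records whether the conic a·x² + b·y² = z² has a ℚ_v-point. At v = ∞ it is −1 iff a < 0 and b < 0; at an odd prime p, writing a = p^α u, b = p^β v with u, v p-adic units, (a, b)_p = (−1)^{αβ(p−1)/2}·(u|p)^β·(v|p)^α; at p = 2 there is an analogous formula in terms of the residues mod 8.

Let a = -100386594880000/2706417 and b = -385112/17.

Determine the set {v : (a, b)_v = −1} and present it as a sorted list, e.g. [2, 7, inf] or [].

(a, b) ≡ (-986, -3094) mod (ℚ^×)²; places V = {2, 3, 5, 7, 11, 13, 17, 19, 23, 29, ∞}.
(a,b)_7: α=-2, u≡4; β=1, v≡6 (mod 7); (4|7)=+1, (6|7)=-1; sign (−1)^0·+1^1·-1^-2 = +1.
(a,b)_∞: sgn(-986)=−, sgn(-3094)=−, so -1.
(a,b)_2: α=9, β=3; u≡3, v≡5 (mod 8); ε(u)ε(v)=1·0, αω(v)=9·1, βω(u)=3·1; sum ≡ 0  ⇒  +1.
(a,b)_23: α=2, u≡18; β=2, v≡14 (mod 23); (18|23)=+1, (14|23)=-1; sign (−1)^0·+1^2·-1^2 = +1.
(a,b)_29: α=1, u≡20; β=0, v≡9 (mod 29); (20|29)=+1, (9|29)=+1; sign (−1)^0·+1^0·+1^1 = +1.
(a,b)_5: α=4, u≡1; β=0, v≡4 (mod 5); (1|5)=+1, (4|5)=+1; sign (−1)^0·+1^0·+1^4 = +1.
(a,b)_17: α=-1, u≡11; β=-1, v≡6 (mod 17); (11|17)=-1, (6|17)=-1; sign (−1)^0·-1^-1·-1^-1 = +1.
(a,b)_11: α=2, u≡5; β=0, v≡7 (mod 11); (5|11)=+1, (7|11)=-1; sign (−1)^0·+1^0·-1^2 = +1.
(a,b)_3: α=-2, u≡1; β=0, v≡2 (mod 3); (1|3)=+1, (2|3)=-1; sign (−1)^0·+1^0·-1^-2 = +1.
(a,b)_19: α=-2, u≡10; β=0, v≡10 (mod 19); (10|19)=-1, (10|19)=-1; sign (−1)^0·-1^0·-1^-2 = +1.
(a,b)_13: α=2, u≡7; β=1, v≡4 (mod 13); (7|13)=-1, (4|13)=+1; sign (−1)^0·-1^1·+1^2 = -1.
|Ram(-986, -3094)| = 2, even; anisotropic at {13, ∞}.

[13, inf]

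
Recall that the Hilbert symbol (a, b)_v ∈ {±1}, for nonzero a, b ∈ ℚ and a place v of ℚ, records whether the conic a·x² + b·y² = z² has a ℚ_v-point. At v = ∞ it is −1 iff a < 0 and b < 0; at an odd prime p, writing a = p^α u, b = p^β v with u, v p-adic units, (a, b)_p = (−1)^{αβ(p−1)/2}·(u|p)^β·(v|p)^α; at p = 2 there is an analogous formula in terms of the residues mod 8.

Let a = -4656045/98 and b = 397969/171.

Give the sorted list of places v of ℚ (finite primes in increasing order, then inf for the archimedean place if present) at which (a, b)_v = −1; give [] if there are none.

Mod squares: a ≡ -9690, b ≡ 62491. Check v ∈ {∞, 2, 3, 5, 7, 11, 13, 17, 19, 23, 31}.
v=19: a=19^1·(≡15), b=19^-1·(≡10) mod 19; (15|19)=-1, (10|19)=-1; (−1)^{1·-1·9}·(-1)^-1·(-1)^1 = -1.
v=31: a=31^2·(≡23), b=31^0·(≡13) mod 31; (23|31)=-1, (13|31)=-1; (−1)^{2·0·15}·(-1)^0·(-1)^2 = +1.
v=13: a=13^0·(≡5), b=13^1·(≡12) mod 13; (5|13)=-1, (12|13)=+1; (−1)^{0·1·6}·(-1)^1·(+1)^0 = -1.
v=5: a=5^1·(≡2), b=5^0·(≡4) mod 5; (2|5)=-1, (4|5)=+1; (−1)^{1·0·2}·(-1)^0·(+1)^1 = +1.
v=2: v_2(a)=-1, v_2(b)=0; units ≡ 3, 3 (mod 8); ε·ε+αω+βω = 1·1+-1·1+0·1 ≡ 0  ⇒  (a,b)_2 = +1.
v=23: a=23^0·(≡1), b=23^1·(≡3) mod 23; (1|23)=+1, (3|23)=+1; (−1)^{0·1·11}·(+1)^1·(+1)^0 = +1.
v=17: a=17^1·(≡8), b=17^0·(≡16) mod 17; (8|17)=+1, (16|17)=+1; (−1)^{1·0·8}·(+1)^0·(+1)^1 = +1.
v=11: a=11^0·(≡9), b=11^3·(≡4) mod 11; (9|11)=+1, (4|11)=+1; (−1)^{0·3·5}·(+1)^3·(+1)^0 = +1.
v=7: a=7^-2·(≡6), b=7^0·(≡4) mod 7; (6|7)=-1, (4|7)=+1; (−1)^{-2·0·3}·(-1)^0·(+1)^-2 = +1.
v=3: a=3^1·(≡1), b=3^-2·(≡1) mod 3; (1|3)=+1, (1|3)=+1; (−1)^{1·-2·1}·(+1)^-2·(+1)^1 = +1.
v=∞: -9690 < 0 and 62491 > 0  ⇒  (a,b)_∞ = +1.
Ram(-9690, 62491) = {13, 19}; no ℚ_13-point on the conic.

[13, 19]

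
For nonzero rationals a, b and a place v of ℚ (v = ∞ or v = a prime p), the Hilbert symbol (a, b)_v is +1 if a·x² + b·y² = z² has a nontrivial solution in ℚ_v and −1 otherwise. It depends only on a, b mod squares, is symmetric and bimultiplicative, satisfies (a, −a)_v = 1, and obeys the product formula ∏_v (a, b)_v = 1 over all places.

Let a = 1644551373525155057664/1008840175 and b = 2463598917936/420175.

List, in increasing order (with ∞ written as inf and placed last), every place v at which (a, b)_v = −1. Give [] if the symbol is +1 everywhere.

[7, 13, 17, 23]

(a, b) ≡ (7, 2028117) mod (ℚ^×)²; places V = {2, 3, 5, 7, 13, 17, 19, 23, ∞}.
(a,b)_13: α=2, u≡6; β=1, v≡1 (mod 13); (6|13)=-1, (1|13)=+1; sign (−1)^0·-1^1·+1^2 = -1.
(a,b)_3: α=16, u≡1; β=13, v≡1 (mod 3); (1|3)=+1, (1|3)=+1; sign (−1)^0·+1^13·+1^16 = +1.
(a,b)_∞: sgn(7)=+, sgn(2028117)=+, so +1.
(a,b)_7: α=-9, u≡4; β=-5, v≡4 (mod 7); (4|7)=+1, (4|7)=+1; sign (−1)^1·+1^-5·+1^-9 = -1.
(a,b)_19: α=2, u≡7; β=1, v≡4 (mod 19); (7|19)=+1, (4|19)=+1; sign (−1)^0·+1^1·+1^2 = +1.
(a,b)_2: α=12, β=4; u≡7, v≡5 (mod 8); ε(u)ε(v)=1·0, αω(v)=12·1, βω(u)=4·0; sum ≡ 0  ⇒  +1.
(a,b)_23: α=2, u≡10; β=1, v≡5 (mod 23); (10|23)=-1, (5|23)=-1; sign (−1)^0·-1^1·-1^2 = -1.
(a,b)_17: α=2, u≡12; β=1, v≡5 (mod 17); (12|17)=-1, (5|17)=-1; sign (−1)^0·-1^1·-1^2 = -1.
(a,b)_5: α=-2, u≡2; β=-2, v≡3 (mod 5); (2|5)=-1, (3|5)=-1; sign (−1)^0·-1^-2·-1^-2 = +1.
Ram(7, 2028117) = {7, 13, 17, 23}; no ℚ_7-point on the conic.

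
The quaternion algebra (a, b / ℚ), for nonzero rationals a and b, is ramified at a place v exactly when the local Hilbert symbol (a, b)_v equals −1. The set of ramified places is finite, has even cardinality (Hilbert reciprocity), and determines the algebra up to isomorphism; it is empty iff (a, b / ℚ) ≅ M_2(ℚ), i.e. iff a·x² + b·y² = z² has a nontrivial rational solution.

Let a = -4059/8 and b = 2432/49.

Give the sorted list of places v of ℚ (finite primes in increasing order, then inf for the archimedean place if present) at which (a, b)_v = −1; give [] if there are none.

Mod squares: a ≡ -902, b ≡ 38. Check v ∈ {∞, 2, 3, 7, 11, 19, 41}.
v=3: a=3^2·(≡1), b=3^0·(≡2) mod 3; (1|3)=+1, (2|3)=-1; (−1)^{2·0·1}·(+1)^0·(-1)^2 = +1.
v=∞: -902 < 0 and 38 > 0  ⇒  (a,b)_∞ = +1.
v=2: v_2(a)=-3, v_2(b)=7; units ≡ 5, 3 (mod 8); ε·ε+αω+βω = 0·1+-3·1+7·1 ≡ 0  ⇒  (a,b)_2 = +1.
v=19: a=19^0·(≡8), b=19^1·(≡3) mod 19; (8|19)=-1, (3|19)=-1; (−1)^{0·1·9}·(-1)^1·(-1)^0 = -1.
v=7: a=7^0·(≡1), b=7^-2·(≡3) mod 7; (1|7)=+1, (3|7)=-1; (−1)^{0·-2·3}·(+1)^-2·(-1)^0 = +1.
v=11: a=11^1·(≡2), b=11^0·(≡9) mod 11; (2|11)=-1, (9|11)=+1; (−1)^{1·0·5}·(-1)^0·(+1)^1 = +1.
v=41: a=41^1·(≡3), b=41^0·(≡17) mod 41; (3|41)=-1, (17|41)=-1; (−1)^{1·0·20}·(-1)^0·(-1)^1 = -1.
Ram(-902, 38) = {19, 41}; no ℚ_19-point on the conic.

[19, 41]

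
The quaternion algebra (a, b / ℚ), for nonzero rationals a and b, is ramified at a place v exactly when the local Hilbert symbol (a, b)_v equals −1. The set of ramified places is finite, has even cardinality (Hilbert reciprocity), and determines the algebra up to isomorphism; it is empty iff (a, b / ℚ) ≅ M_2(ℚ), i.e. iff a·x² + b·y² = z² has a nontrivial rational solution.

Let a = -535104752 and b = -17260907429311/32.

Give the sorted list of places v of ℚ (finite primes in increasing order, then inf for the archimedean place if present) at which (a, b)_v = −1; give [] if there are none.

[13, 23, 29, inf]

Mod squares: a ≡ -39767, b ≡ -177422. Check v ∈ {∞, 2, 7, 13, 19, 23, 29, 37}.
v=∞: -39767 < 0 and -177422 < 0  ⇒  (a,b)_∞ = -1.
v=13: a=13^1·(≡9), b=13^2·(≡6) mod 13; (9|13)=+1, (6|13)=-1; (−1)^{1·2·6}·(+1)^2·(-1)^1 = -1.
v=23: a=23^1·(≡19), b=23^1·(≡20) mod 23; (19|23)=-1, (20|23)=-1; (−1)^{1·1·11}·(-1)^1·(-1)^1 = -1.
v=2: v_2(a)=4, v_2(b)=-5; units ≡ 1, 1 (mod 8); ε·ε+αω+βω = 0·0+4·0+-5·0 ≡ 0  ⇒  (a,b)_2 = +1.
v=29: a=29^2·(≡17), b=29^3·(≡24) mod 29; (17|29)=-1, (24|29)=+1; (−1)^{2·3·14}·(-1)^3·(+1)^2 = -1.
v=19: a=19^1·(≡7), b=19^1·(≡2) mod 19; (7|19)=+1, (2|19)=-1; (−1)^{1·1·9}·(+1)^1·(-1)^1 = +1.
v=37: a=37^0·(≡15), b=37^2·(≡1) mod 37; (15|37)=-1, (1|37)=+1; (−1)^{0·2·18}·(-1)^2·(+1)^0 = +1.
v=7: a=7^1·(≡6), b=7^1·(≡4) mod 7; (6|7)=-1, (4|7)=+1; (−1)^{1·1·3}·(-1)^1·(+1)^1 = +1.
(-39767, -177422 / ℚ) ramifies at {13, 23, 29, ∞}: a division algebra.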